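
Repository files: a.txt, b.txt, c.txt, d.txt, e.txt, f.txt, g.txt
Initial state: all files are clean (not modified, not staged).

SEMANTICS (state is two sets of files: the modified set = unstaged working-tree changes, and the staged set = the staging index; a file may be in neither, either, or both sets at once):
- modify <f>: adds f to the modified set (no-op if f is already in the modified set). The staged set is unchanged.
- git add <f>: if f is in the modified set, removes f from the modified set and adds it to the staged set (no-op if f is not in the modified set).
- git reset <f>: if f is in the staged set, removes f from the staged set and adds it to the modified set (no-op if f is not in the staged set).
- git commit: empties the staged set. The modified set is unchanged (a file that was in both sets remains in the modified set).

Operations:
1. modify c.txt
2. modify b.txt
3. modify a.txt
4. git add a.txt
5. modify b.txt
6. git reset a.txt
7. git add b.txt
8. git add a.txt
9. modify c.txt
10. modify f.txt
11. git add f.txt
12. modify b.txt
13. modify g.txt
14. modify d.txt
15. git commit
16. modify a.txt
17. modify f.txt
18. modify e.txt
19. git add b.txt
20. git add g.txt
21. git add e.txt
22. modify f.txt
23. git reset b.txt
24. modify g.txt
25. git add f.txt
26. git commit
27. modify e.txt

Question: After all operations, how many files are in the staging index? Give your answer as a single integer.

Answer: 0

Derivation:
After op 1 (modify c.txt): modified={c.txt} staged={none}
After op 2 (modify b.txt): modified={b.txt, c.txt} staged={none}
After op 3 (modify a.txt): modified={a.txt, b.txt, c.txt} staged={none}
After op 4 (git add a.txt): modified={b.txt, c.txt} staged={a.txt}
After op 5 (modify b.txt): modified={b.txt, c.txt} staged={a.txt}
After op 6 (git reset a.txt): modified={a.txt, b.txt, c.txt} staged={none}
After op 7 (git add b.txt): modified={a.txt, c.txt} staged={b.txt}
After op 8 (git add a.txt): modified={c.txt} staged={a.txt, b.txt}
After op 9 (modify c.txt): modified={c.txt} staged={a.txt, b.txt}
After op 10 (modify f.txt): modified={c.txt, f.txt} staged={a.txt, b.txt}
After op 11 (git add f.txt): modified={c.txt} staged={a.txt, b.txt, f.txt}
After op 12 (modify b.txt): modified={b.txt, c.txt} staged={a.txt, b.txt, f.txt}
After op 13 (modify g.txt): modified={b.txt, c.txt, g.txt} staged={a.txt, b.txt, f.txt}
After op 14 (modify d.txt): modified={b.txt, c.txt, d.txt, g.txt} staged={a.txt, b.txt, f.txt}
After op 15 (git commit): modified={b.txt, c.txt, d.txt, g.txt} staged={none}
After op 16 (modify a.txt): modified={a.txt, b.txt, c.txt, d.txt, g.txt} staged={none}
After op 17 (modify f.txt): modified={a.txt, b.txt, c.txt, d.txt, f.txt, g.txt} staged={none}
After op 18 (modify e.txt): modified={a.txt, b.txt, c.txt, d.txt, e.txt, f.txt, g.txt} staged={none}
After op 19 (git add b.txt): modified={a.txt, c.txt, d.txt, e.txt, f.txt, g.txt} staged={b.txt}
After op 20 (git add g.txt): modified={a.txt, c.txt, d.txt, e.txt, f.txt} staged={b.txt, g.txt}
After op 21 (git add e.txt): modified={a.txt, c.txt, d.txt, f.txt} staged={b.txt, e.txt, g.txt}
After op 22 (modify f.txt): modified={a.txt, c.txt, d.txt, f.txt} staged={b.txt, e.txt, g.txt}
After op 23 (git reset b.txt): modified={a.txt, b.txt, c.txt, d.txt, f.txt} staged={e.txt, g.txt}
After op 24 (modify g.txt): modified={a.txt, b.txt, c.txt, d.txt, f.txt, g.txt} staged={e.txt, g.txt}
After op 25 (git add f.txt): modified={a.txt, b.txt, c.txt, d.txt, g.txt} staged={e.txt, f.txt, g.txt}
After op 26 (git commit): modified={a.txt, b.txt, c.txt, d.txt, g.txt} staged={none}
After op 27 (modify e.txt): modified={a.txt, b.txt, c.txt, d.txt, e.txt, g.txt} staged={none}
Final staged set: {none} -> count=0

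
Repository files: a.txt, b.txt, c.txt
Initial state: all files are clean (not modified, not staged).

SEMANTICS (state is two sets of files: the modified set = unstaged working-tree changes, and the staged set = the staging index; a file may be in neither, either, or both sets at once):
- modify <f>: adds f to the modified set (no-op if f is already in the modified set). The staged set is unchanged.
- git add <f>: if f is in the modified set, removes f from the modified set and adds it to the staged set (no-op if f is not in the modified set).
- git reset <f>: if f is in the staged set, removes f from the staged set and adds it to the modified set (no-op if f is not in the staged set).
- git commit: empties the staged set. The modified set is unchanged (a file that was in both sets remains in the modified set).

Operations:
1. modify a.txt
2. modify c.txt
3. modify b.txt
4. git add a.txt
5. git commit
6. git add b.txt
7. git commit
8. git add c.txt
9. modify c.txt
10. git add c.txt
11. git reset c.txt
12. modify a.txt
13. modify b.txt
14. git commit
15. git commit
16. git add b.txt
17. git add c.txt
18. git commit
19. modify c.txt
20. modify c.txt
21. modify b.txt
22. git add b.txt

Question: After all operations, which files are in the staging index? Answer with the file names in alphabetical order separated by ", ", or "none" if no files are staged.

Answer: b.txt

Derivation:
After op 1 (modify a.txt): modified={a.txt} staged={none}
After op 2 (modify c.txt): modified={a.txt, c.txt} staged={none}
After op 3 (modify b.txt): modified={a.txt, b.txt, c.txt} staged={none}
After op 4 (git add a.txt): modified={b.txt, c.txt} staged={a.txt}
After op 5 (git commit): modified={b.txt, c.txt} staged={none}
After op 6 (git add b.txt): modified={c.txt} staged={b.txt}
After op 7 (git commit): modified={c.txt} staged={none}
After op 8 (git add c.txt): modified={none} staged={c.txt}
After op 9 (modify c.txt): modified={c.txt} staged={c.txt}
After op 10 (git add c.txt): modified={none} staged={c.txt}
After op 11 (git reset c.txt): modified={c.txt} staged={none}
After op 12 (modify a.txt): modified={a.txt, c.txt} staged={none}
After op 13 (modify b.txt): modified={a.txt, b.txt, c.txt} staged={none}
After op 14 (git commit): modified={a.txt, b.txt, c.txt} staged={none}
After op 15 (git commit): modified={a.txt, b.txt, c.txt} staged={none}
After op 16 (git add b.txt): modified={a.txt, c.txt} staged={b.txt}
After op 17 (git add c.txt): modified={a.txt} staged={b.txt, c.txt}
After op 18 (git commit): modified={a.txt} staged={none}
After op 19 (modify c.txt): modified={a.txt, c.txt} staged={none}
After op 20 (modify c.txt): modified={a.txt, c.txt} staged={none}
After op 21 (modify b.txt): modified={a.txt, b.txt, c.txt} staged={none}
After op 22 (git add b.txt): modified={a.txt, c.txt} staged={b.txt}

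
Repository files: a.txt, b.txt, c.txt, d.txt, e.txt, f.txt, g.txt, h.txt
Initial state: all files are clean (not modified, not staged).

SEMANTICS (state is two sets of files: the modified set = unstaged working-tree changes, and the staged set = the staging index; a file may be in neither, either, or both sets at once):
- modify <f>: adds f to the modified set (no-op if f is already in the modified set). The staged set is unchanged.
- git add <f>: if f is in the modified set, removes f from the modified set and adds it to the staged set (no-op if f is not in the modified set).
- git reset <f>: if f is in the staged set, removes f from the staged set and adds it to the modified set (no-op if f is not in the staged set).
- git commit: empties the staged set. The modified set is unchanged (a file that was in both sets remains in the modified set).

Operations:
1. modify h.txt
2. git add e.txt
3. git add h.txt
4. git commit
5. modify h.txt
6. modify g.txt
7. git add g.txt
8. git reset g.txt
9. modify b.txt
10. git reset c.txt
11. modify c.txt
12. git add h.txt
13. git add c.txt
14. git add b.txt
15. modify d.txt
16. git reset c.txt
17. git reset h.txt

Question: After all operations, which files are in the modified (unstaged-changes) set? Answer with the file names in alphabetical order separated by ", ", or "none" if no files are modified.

Answer: c.txt, d.txt, g.txt, h.txt

Derivation:
After op 1 (modify h.txt): modified={h.txt} staged={none}
After op 2 (git add e.txt): modified={h.txt} staged={none}
After op 3 (git add h.txt): modified={none} staged={h.txt}
After op 4 (git commit): modified={none} staged={none}
After op 5 (modify h.txt): modified={h.txt} staged={none}
After op 6 (modify g.txt): modified={g.txt, h.txt} staged={none}
After op 7 (git add g.txt): modified={h.txt} staged={g.txt}
After op 8 (git reset g.txt): modified={g.txt, h.txt} staged={none}
After op 9 (modify b.txt): modified={b.txt, g.txt, h.txt} staged={none}
After op 10 (git reset c.txt): modified={b.txt, g.txt, h.txt} staged={none}
After op 11 (modify c.txt): modified={b.txt, c.txt, g.txt, h.txt} staged={none}
After op 12 (git add h.txt): modified={b.txt, c.txt, g.txt} staged={h.txt}
After op 13 (git add c.txt): modified={b.txt, g.txt} staged={c.txt, h.txt}
After op 14 (git add b.txt): modified={g.txt} staged={b.txt, c.txt, h.txt}
After op 15 (modify d.txt): modified={d.txt, g.txt} staged={b.txt, c.txt, h.txt}
After op 16 (git reset c.txt): modified={c.txt, d.txt, g.txt} staged={b.txt, h.txt}
After op 17 (git reset h.txt): modified={c.txt, d.txt, g.txt, h.txt} staged={b.txt}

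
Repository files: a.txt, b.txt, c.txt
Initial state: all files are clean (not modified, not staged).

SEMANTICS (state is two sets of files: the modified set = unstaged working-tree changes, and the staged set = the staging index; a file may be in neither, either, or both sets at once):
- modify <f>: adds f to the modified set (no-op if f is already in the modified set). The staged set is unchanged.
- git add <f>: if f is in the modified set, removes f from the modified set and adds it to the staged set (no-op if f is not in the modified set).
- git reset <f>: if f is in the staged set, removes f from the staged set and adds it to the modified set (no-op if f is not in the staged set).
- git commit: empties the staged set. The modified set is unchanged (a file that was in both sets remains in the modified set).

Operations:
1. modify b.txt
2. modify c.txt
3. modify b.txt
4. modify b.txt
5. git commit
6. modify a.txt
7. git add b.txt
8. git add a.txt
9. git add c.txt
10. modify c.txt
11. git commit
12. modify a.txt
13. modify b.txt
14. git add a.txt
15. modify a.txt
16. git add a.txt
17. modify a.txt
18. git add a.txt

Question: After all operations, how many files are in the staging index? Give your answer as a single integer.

Answer: 1

Derivation:
After op 1 (modify b.txt): modified={b.txt} staged={none}
After op 2 (modify c.txt): modified={b.txt, c.txt} staged={none}
After op 3 (modify b.txt): modified={b.txt, c.txt} staged={none}
After op 4 (modify b.txt): modified={b.txt, c.txt} staged={none}
After op 5 (git commit): modified={b.txt, c.txt} staged={none}
After op 6 (modify a.txt): modified={a.txt, b.txt, c.txt} staged={none}
After op 7 (git add b.txt): modified={a.txt, c.txt} staged={b.txt}
After op 8 (git add a.txt): modified={c.txt} staged={a.txt, b.txt}
After op 9 (git add c.txt): modified={none} staged={a.txt, b.txt, c.txt}
After op 10 (modify c.txt): modified={c.txt} staged={a.txt, b.txt, c.txt}
After op 11 (git commit): modified={c.txt} staged={none}
After op 12 (modify a.txt): modified={a.txt, c.txt} staged={none}
After op 13 (modify b.txt): modified={a.txt, b.txt, c.txt} staged={none}
After op 14 (git add a.txt): modified={b.txt, c.txt} staged={a.txt}
After op 15 (modify a.txt): modified={a.txt, b.txt, c.txt} staged={a.txt}
After op 16 (git add a.txt): modified={b.txt, c.txt} staged={a.txt}
After op 17 (modify a.txt): modified={a.txt, b.txt, c.txt} staged={a.txt}
After op 18 (git add a.txt): modified={b.txt, c.txt} staged={a.txt}
Final staged set: {a.txt} -> count=1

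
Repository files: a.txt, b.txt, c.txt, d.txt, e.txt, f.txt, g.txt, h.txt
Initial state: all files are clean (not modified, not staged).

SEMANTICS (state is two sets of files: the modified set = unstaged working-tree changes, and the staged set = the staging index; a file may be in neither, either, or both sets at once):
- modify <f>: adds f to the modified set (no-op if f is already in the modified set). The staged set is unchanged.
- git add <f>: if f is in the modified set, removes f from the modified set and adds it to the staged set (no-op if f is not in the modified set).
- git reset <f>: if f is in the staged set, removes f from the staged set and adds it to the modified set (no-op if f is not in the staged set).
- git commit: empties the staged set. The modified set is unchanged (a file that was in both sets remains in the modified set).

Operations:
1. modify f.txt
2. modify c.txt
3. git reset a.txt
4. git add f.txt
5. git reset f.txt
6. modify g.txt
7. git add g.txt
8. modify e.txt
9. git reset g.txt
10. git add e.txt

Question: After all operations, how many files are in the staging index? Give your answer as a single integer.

Answer: 1

Derivation:
After op 1 (modify f.txt): modified={f.txt} staged={none}
After op 2 (modify c.txt): modified={c.txt, f.txt} staged={none}
After op 3 (git reset a.txt): modified={c.txt, f.txt} staged={none}
After op 4 (git add f.txt): modified={c.txt} staged={f.txt}
After op 5 (git reset f.txt): modified={c.txt, f.txt} staged={none}
After op 6 (modify g.txt): modified={c.txt, f.txt, g.txt} staged={none}
After op 7 (git add g.txt): modified={c.txt, f.txt} staged={g.txt}
After op 8 (modify e.txt): modified={c.txt, e.txt, f.txt} staged={g.txt}
After op 9 (git reset g.txt): modified={c.txt, e.txt, f.txt, g.txt} staged={none}
After op 10 (git add e.txt): modified={c.txt, f.txt, g.txt} staged={e.txt}
Final staged set: {e.txt} -> count=1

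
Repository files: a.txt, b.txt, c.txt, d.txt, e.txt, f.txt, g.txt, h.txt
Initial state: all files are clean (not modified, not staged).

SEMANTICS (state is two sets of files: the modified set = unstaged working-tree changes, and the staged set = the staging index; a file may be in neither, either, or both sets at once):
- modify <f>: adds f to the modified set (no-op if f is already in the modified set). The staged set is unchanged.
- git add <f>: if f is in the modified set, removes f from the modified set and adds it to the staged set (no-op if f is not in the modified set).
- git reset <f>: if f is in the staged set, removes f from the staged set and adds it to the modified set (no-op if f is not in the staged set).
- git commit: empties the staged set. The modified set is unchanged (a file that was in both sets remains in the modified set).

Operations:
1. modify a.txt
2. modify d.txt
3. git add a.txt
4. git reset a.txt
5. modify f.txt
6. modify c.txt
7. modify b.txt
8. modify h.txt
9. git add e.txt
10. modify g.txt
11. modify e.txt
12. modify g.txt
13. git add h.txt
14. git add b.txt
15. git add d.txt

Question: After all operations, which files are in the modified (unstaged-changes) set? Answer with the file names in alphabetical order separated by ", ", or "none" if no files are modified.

After op 1 (modify a.txt): modified={a.txt} staged={none}
After op 2 (modify d.txt): modified={a.txt, d.txt} staged={none}
After op 3 (git add a.txt): modified={d.txt} staged={a.txt}
After op 4 (git reset a.txt): modified={a.txt, d.txt} staged={none}
After op 5 (modify f.txt): modified={a.txt, d.txt, f.txt} staged={none}
After op 6 (modify c.txt): modified={a.txt, c.txt, d.txt, f.txt} staged={none}
After op 7 (modify b.txt): modified={a.txt, b.txt, c.txt, d.txt, f.txt} staged={none}
After op 8 (modify h.txt): modified={a.txt, b.txt, c.txt, d.txt, f.txt, h.txt} staged={none}
After op 9 (git add e.txt): modified={a.txt, b.txt, c.txt, d.txt, f.txt, h.txt} staged={none}
After op 10 (modify g.txt): modified={a.txt, b.txt, c.txt, d.txt, f.txt, g.txt, h.txt} staged={none}
After op 11 (modify e.txt): modified={a.txt, b.txt, c.txt, d.txt, e.txt, f.txt, g.txt, h.txt} staged={none}
After op 12 (modify g.txt): modified={a.txt, b.txt, c.txt, d.txt, e.txt, f.txt, g.txt, h.txt} staged={none}
After op 13 (git add h.txt): modified={a.txt, b.txt, c.txt, d.txt, e.txt, f.txt, g.txt} staged={h.txt}
After op 14 (git add b.txt): modified={a.txt, c.txt, d.txt, e.txt, f.txt, g.txt} staged={b.txt, h.txt}
After op 15 (git add d.txt): modified={a.txt, c.txt, e.txt, f.txt, g.txt} staged={b.txt, d.txt, h.txt}

Answer: a.txt, c.txt, e.txt, f.txt, g.txt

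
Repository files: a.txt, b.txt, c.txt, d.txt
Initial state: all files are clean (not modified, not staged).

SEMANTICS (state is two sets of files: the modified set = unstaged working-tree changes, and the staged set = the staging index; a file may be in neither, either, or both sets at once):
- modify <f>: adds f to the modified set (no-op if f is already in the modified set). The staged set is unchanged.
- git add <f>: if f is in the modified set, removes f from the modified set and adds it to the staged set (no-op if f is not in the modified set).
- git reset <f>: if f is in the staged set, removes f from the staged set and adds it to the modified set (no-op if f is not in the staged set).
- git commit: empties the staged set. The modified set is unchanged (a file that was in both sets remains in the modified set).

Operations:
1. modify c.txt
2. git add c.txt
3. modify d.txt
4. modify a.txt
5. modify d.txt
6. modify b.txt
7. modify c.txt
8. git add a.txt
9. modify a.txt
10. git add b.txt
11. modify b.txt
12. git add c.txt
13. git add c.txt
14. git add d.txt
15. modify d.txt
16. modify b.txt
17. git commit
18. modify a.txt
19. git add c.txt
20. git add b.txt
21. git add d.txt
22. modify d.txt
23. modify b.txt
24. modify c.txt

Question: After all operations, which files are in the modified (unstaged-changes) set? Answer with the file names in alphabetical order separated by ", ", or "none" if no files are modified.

Answer: a.txt, b.txt, c.txt, d.txt

Derivation:
After op 1 (modify c.txt): modified={c.txt} staged={none}
After op 2 (git add c.txt): modified={none} staged={c.txt}
After op 3 (modify d.txt): modified={d.txt} staged={c.txt}
After op 4 (modify a.txt): modified={a.txt, d.txt} staged={c.txt}
After op 5 (modify d.txt): modified={a.txt, d.txt} staged={c.txt}
After op 6 (modify b.txt): modified={a.txt, b.txt, d.txt} staged={c.txt}
After op 7 (modify c.txt): modified={a.txt, b.txt, c.txt, d.txt} staged={c.txt}
After op 8 (git add a.txt): modified={b.txt, c.txt, d.txt} staged={a.txt, c.txt}
After op 9 (modify a.txt): modified={a.txt, b.txt, c.txt, d.txt} staged={a.txt, c.txt}
After op 10 (git add b.txt): modified={a.txt, c.txt, d.txt} staged={a.txt, b.txt, c.txt}
After op 11 (modify b.txt): modified={a.txt, b.txt, c.txt, d.txt} staged={a.txt, b.txt, c.txt}
After op 12 (git add c.txt): modified={a.txt, b.txt, d.txt} staged={a.txt, b.txt, c.txt}
After op 13 (git add c.txt): modified={a.txt, b.txt, d.txt} staged={a.txt, b.txt, c.txt}
After op 14 (git add d.txt): modified={a.txt, b.txt} staged={a.txt, b.txt, c.txt, d.txt}
After op 15 (modify d.txt): modified={a.txt, b.txt, d.txt} staged={a.txt, b.txt, c.txt, d.txt}
After op 16 (modify b.txt): modified={a.txt, b.txt, d.txt} staged={a.txt, b.txt, c.txt, d.txt}
After op 17 (git commit): modified={a.txt, b.txt, d.txt} staged={none}
After op 18 (modify a.txt): modified={a.txt, b.txt, d.txt} staged={none}
After op 19 (git add c.txt): modified={a.txt, b.txt, d.txt} staged={none}
After op 20 (git add b.txt): modified={a.txt, d.txt} staged={b.txt}
After op 21 (git add d.txt): modified={a.txt} staged={b.txt, d.txt}
After op 22 (modify d.txt): modified={a.txt, d.txt} staged={b.txt, d.txt}
After op 23 (modify b.txt): modified={a.txt, b.txt, d.txt} staged={b.txt, d.txt}
After op 24 (modify c.txt): modified={a.txt, b.txt, c.txt, d.txt} staged={b.txt, d.txt}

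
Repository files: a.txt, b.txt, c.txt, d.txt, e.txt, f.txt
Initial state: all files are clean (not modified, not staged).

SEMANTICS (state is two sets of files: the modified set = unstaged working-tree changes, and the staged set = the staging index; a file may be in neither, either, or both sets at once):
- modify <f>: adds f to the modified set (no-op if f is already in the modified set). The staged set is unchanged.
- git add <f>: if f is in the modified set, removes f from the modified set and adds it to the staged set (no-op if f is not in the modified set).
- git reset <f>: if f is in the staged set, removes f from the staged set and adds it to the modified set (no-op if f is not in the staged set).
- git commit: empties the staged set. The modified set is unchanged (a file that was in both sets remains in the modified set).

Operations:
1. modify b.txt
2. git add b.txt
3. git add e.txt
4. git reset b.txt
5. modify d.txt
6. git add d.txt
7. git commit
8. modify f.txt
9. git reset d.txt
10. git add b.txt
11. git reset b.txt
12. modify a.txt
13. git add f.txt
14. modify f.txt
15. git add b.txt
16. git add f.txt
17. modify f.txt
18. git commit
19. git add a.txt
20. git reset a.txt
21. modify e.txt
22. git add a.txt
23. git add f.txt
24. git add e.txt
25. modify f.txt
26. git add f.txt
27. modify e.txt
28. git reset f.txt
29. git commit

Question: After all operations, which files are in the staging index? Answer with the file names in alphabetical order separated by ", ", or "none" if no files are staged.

Answer: none

Derivation:
After op 1 (modify b.txt): modified={b.txt} staged={none}
After op 2 (git add b.txt): modified={none} staged={b.txt}
After op 3 (git add e.txt): modified={none} staged={b.txt}
After op 4 (git reset b.txt): modified={b.txt} staged={none}
After op 5 (modify d.txt): modified={b.txt, d.txt} staged={none}
After op 6 (git add d.txt): modified={b.txt} staged={d.txt}
After op 7 (git commit): modified={b.txt} staged={none}
After op 8 (modify f.txt): modified={b.txt, f.txt} staged={none}
After op 9 (git reset d.txt): modified={b.txt, f.txt} staged={none}
After op 10 (git add b.txt): modified={f.txt} staged={b.txt}
After op 11 (git reset b.txt): modified={b.txt, f.txt} staged={none}
After op 12 (modify a.txt): modified={a.txt, b.txt, f.txt} staged={none}
After op 13 (git add f.txt): modified={a.txt, b.txt} staged={f.txt}
After op 14 (modify f.txt): modified={a.txt, b.txt, f.txt} staged={f.txt}
After op 15 (git add b.txt): modified={a.txt, f.txt} staged={b.txt, f.txt}
After op 16 (git add f.txt): modified={a.txt} staged={b.txt, f.txt}
After op 17 (modify f.txt): modified={a.txt, f.txt} staged={b.txt, f.txt}
After op 18 (git commit): modified={a.txt, f.txt} staged={none}
After op 19 (git add a.txt): modified={f.txt} staged={a.txt}
After op 20 (git reset a.txt): modified={a.txt, f.txt} staged={none}
After op 21 (modify e.txt): modified={a.txt, e.txt, f.txt} staged={none}
After op 22 (git add a.txt): modified={e.txt, f.txt} staged={a.txt}
After op 23 (git add f.txt): modified={e.txt} staged={a.txt, f.txt}
After op 24 (git add e.txt): modified={none} staged={a.txt, e.txt, f.txt}
After op 25 (modify f.txt): modified={f.txt} staged={a.txt, e.txt, f.txt}
After op 26 (git add f.txt): modified={none} staged={a.txt, e.txt, f.txt}
After op 27 (modify e.txt): modified={e.txt} staged={a.txt, e.txt, f.txt}
After op 28 (git reset f.txt): modified={e.txt, f.txt} staged={a.txt, e.txt}
After op 29 (git commit): modified={e.txt, f.txt} staged={none}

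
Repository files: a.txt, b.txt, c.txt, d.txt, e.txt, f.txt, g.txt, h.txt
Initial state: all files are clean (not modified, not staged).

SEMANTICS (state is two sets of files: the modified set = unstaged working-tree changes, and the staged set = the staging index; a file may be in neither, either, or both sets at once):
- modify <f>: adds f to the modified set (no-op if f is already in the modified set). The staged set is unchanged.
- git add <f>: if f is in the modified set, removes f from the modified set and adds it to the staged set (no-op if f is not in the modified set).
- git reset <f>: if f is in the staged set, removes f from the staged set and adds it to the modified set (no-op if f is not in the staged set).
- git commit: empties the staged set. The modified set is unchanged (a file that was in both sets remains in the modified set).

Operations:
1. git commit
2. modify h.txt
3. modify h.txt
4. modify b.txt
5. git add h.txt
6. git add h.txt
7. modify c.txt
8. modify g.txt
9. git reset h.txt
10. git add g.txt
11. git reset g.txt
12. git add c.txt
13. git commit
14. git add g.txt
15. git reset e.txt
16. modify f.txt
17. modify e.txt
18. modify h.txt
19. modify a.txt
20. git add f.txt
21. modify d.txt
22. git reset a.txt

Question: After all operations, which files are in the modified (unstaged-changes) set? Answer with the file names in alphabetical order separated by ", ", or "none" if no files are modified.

After op 1 (git commit): modified={none} staged={none}
After op 2 (modify h.txt): modified={h.txt} staged={none}
After op 3 (modify h.txt): modified={h.txt} staged={none}
After op 4 (modify b.txt): modified={b.txt, h.txt} staged={none}
After op 5 (git add h.txt): modified={b.txt} staged={h.txt}
After op 6 (git add h.txt): modified={b.txt} staged={h.txt}
After op 7 (modify c.txt): modified={b.txt, c.txt} staged={h.txt}
After op 8 (modify g.txt): modified={b.txt, c.txt, g.txt} staged={h.txt}
After op 9 (git reset h.txt): modified={b.txt, c.txt, g.txt, h.txt} staged={none}
After op 10 (git add g.txt): modified={b.txt, c.txt, h.txt} staged={g.txt}
After op 11 (git reset g.txt): modified={b.txt, c.txt, g.txt, h.txt} staged={none}
After op 12 (git add c.txt): modified={b.txt, g.txt, h.txt} staged={c.txt}
After op 13 (git commit): modified={b.txt, g.txt, h.txt} staged={none}
After op 14 (git add g.txt): modified={b.txt, h.txt} staged={g.txt}
After op 15 (git reset e.txt): modified={b.txt, h.txt} staged={g.txt}
After op 16 (modify f.txt): modified={b.txt, f.txt, h.txt} staged={g.txt}
After op 17 (modify e.txt): modified={b.txt, e.txt, f.txt, h.txt} staged={g.txt}
After op 18 (modify h.txt): modified={b.txt, e.txt, f.txt, h.txt} staged={g.txt}
After op 19 (modify a.txt): modified={a.txt, b.txt, e.txt, f.txt, h.txt} staged={g.txt}
After op 20 (git add f.txt): modified={a.txt, b.txt, e.txt, h.txt} staged={f.txt, g.txt}
After op 21 (modify d.txt): modified={a.txt, b.txt, d.txt, e.txt, h.txt} staged={f.txt, g.txt}
After op 22 (git reset a.txt): modified={a.txt, b.txt, d.txt, e.txt, h.txt} staged={f.txt, g.txt}

Answer: a.txt, b.txt, d.txt, e.txt, h.txt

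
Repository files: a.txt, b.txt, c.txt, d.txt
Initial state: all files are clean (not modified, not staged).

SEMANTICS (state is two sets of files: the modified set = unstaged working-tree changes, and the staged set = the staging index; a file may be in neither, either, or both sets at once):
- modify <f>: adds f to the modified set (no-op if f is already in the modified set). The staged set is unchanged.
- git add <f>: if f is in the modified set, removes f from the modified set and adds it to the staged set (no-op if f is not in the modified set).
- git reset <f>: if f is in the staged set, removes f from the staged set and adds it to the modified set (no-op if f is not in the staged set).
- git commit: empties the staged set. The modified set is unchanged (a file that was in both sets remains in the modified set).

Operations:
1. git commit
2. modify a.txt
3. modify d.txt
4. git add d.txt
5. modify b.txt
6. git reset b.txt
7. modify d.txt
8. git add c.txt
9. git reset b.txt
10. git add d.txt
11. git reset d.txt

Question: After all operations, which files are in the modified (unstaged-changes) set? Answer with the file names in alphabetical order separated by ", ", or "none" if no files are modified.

Answer: a.txt, b.txt, d.txt

Derivation:
After op 1 (git commit): modified={none} staged={none}
After op 2 (modify a.txt): modified={a.txt} staged={none}
After op 3 (modify d.txt): modified={a.txt, d.txt} staged={none}
After op 4 (git add d.txt): modified={a.txt} staged={d.txt}
After op 5 (modify b.txt): modified={a.txt, b.txt} staged={d.txt}
After op 6 (git reset b.txt): modified={a.txt, b.txt} staged={d.txt}
After op 7 (modify d.txt): modified={a.txt, b.txt, d.txt} staged={d.txt}
After op 8 (git add c.txt): modified={a.txt, b.txt, d.txt} staged={d.txt}
After op 9 (git reset b.txt): modified={a.txt, b.txt, d.txt} staged={d.txt}
After op 10 (git add d.txt): modified={a.txt, b.txt} staged={d.txt}
After op 11 (git reset d.txt): modified={a.txt, b.txt, d.txt} staged={none}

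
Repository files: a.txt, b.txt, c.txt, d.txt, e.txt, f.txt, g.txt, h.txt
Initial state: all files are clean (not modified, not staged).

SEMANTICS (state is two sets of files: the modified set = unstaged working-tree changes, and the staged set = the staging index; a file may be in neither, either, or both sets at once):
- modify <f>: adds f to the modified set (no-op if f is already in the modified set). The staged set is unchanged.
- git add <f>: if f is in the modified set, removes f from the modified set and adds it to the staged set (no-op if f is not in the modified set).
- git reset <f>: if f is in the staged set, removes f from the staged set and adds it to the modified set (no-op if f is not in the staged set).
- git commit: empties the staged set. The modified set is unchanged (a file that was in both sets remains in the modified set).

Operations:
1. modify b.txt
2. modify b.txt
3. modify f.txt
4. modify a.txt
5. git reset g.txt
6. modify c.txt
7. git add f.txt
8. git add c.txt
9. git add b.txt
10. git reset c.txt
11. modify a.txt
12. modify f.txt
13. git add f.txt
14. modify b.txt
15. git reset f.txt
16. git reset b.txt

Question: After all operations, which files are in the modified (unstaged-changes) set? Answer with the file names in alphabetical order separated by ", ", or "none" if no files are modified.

After op 1 (modify b.txt): modified={b.txt} staged={none}
After op 2 (modify b.txt): modified={b.txt} staged={none}
After op 3 (modify f.txt): modified={b.txt, f.txt} staged={none}
After op 4 (modify a.txt): modified={a.txt, b.txt, f.txt} staged={none}
After op 5 (git reset g.txt): modified={a.txt, b.txt, f.txt} staged={none}
After op 6 (modify c.txt): modified={a.txt, b.txt, c.txt, f.txt} staged={none}
After op 7 (git add f.txt): modified={a.txt, b.txt, c.txt} staged={f.txt}
After op 8 (git add c.txt): modified={a.txt, b.txt} staged={c.txt, f.txt}
After op 9 (git add b.txt): modified={a.txt} staged={b.txt, c.txt, f.txt}
After op 10 (git reset c.txt): modified={a.txt, c.txt} staged={b.txt, f.txt}
After op 11 (modify a.txt): modified={a.txt, c.txt} staged={b.txt, f.txt}
After op 12 (modify f.txt): modified={a.txt, c.txt, f.txt} staged={b.txt, f.txt}
After op 13 (git add f.txt): modified={a.txt, c.txt} staged={b.txt, f.txt}
After op 14 (modify b.txt): modified={a.txt, b.txt, c.txt} staged={b.txt, f.txt}
After op 15 (git reset f.txt): modified={a.txt, b.txt, c.txt, f.txt} staged={b.txt}
After op 16 (git reset b.txt): modified={a.txt, b.txt, c.txt, f.txt} staged={none}

Answer: a.txt, b.txt, c.txt, f.txt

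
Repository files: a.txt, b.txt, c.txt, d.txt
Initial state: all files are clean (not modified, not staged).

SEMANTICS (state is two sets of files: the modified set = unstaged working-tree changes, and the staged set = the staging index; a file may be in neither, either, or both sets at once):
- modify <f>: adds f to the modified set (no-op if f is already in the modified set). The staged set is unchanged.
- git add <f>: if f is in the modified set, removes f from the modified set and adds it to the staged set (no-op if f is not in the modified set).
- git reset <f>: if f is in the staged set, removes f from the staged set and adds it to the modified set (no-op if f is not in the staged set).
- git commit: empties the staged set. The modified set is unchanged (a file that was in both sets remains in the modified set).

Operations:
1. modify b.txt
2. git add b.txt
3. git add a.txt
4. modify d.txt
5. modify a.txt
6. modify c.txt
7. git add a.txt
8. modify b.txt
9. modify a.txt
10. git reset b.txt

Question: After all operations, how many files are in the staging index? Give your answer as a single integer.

Answer: 1

Derivation:
After op 1 (modify b.txt): modified={b.txt} staged={none}
After op 2 (git add b.txt): modified={none} staged={b.txt}
After op 3 (git add a.txt): modified={none} staged={b.txt}
After op 4 (modify d.txt): modified={d.txt} staged={b.txt}
After op 5 (modify a.txt): modified={a.txt, d.txt} staged={b.txt}
After op 6 (modify c.txt): modified={a.txt, c.txt, d.txt} staged={b.txt}
After op 7 (git add a.txt): modified={c.txt, d.txt} staged={a.txt, b.txt}
After op 8 (modify b.txt): modified={b.txt, c.txt, d.txt} staged={a.txt, b.txt}
After op 9 (modify a.txt): modified={a.txt, b.txt, c.txt, d.txt} staged={a.txt, b.txt}
After op 10 (git reset b.txt): modified={a.txt, b.txt, c.txt, d.txt} staged={a.txt}
Final staged set: {a.txt} -> count=1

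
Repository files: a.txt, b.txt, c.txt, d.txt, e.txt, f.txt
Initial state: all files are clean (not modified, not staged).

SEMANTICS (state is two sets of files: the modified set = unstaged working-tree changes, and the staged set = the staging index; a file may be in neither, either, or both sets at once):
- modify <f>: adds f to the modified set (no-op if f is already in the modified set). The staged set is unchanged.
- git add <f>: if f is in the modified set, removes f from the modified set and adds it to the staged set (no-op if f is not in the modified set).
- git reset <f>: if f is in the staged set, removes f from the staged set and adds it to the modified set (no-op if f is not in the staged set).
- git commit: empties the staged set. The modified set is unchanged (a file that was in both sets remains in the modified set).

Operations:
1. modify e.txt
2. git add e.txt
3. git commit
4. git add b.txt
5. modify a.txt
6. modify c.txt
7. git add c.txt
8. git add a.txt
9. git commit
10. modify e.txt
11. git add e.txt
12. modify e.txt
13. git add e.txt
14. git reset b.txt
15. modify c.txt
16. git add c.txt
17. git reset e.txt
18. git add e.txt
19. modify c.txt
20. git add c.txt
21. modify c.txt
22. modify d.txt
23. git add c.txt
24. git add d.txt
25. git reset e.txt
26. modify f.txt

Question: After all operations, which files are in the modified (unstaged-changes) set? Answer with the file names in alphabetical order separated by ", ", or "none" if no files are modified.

Answer: e.txt, f.txt

Derivation:
After op 1 (modify e.txt): modified={e.txt} staged={none}
After op 2 (git add e.txt): modified={none} staged={e.txt}
After op 3 (git commit): modified={none} staged={none}
After op 4 (git add b.txt): modified={none} staged={none}
After op 5 (modify a.txt): modified={a.txt} staged={none}
After op 6 (modify c.txt): modified={a.txt, c.txt} staged={none}
After op 7 (git add c.txt): modified={a.txt} staged={c.txt}
After op 8 (git add a.txt): modified={none} staged={a.txt, c.txt}
After op 9 (git commit): modified={none} staged={none}
After op 10 (modify e.txt): modified={e.txt} staged={none}
After op 11 (git add e.txt): modified={none} staged={e.txt}
After op 12 (modify e.txt): modified={e.txt} staged={e.txt}
After op 13 (git add e.txt): modified={none} staged={e.txt}
After op 14 (git reset b.txt): modified={none} staged={e.txt}
After op 15 (modify c.txt): modified={c.txt} staged={e.txt}
After op 16 (git add c.txt): modified={none} staged={c.txt, e.txt}
After op 17 (git reset e.txt): modified={e.txt} staged={c.txt}
After op 18 (git add e.txt): modified={none} staged={c.txt, e.txt}
After op 19 (modify c.txt): modified={c.txt} staged={c.txt, e.txt}
After op 20 (git add c.txt): modified={none} staged={c.txt, e.txt}
After op 21 (modify c.txt): modified={c.txt} staged={c.txt, e.txt}
After op 22 (modify d.txt): modified={c.txt, d.txt} staged={c.txt, e.txt}
After op 23 (git add c.txt): modified={d.txt} staged={c.txt, e.txt}
After op 24 (git add d.txt): modified={none} staged={c.txt, d.txt, e.txt}
After op 25 (git reset e.txt): modified={e.txt} staged={c.txt, d.txt}
After op 26 (modify f.txt): modified={e.txt, f.txt} staged={c.txt, d.txt}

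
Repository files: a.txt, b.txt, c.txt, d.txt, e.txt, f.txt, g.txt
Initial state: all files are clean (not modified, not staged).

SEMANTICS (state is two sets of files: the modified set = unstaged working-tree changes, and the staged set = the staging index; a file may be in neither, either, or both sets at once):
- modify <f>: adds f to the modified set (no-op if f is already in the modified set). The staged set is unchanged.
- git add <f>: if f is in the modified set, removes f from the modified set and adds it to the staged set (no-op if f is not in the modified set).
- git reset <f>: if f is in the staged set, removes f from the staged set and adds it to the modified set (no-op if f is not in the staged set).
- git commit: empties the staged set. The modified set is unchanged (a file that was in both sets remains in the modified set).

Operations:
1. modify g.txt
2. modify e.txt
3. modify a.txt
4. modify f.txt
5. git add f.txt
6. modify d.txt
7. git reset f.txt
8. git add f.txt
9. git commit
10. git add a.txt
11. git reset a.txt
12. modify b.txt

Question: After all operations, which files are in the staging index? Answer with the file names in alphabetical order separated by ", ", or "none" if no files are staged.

Answer: none

Derivation:
After op 1 (modify g.txt): modified={g.txt} staged={none}
After op 2 (modify e.txt): modified={e.txt, g.txt} staged={none}
After op 3 (modify a.txt): modified={a.txt, e.txt, g.txt} staged={none}
After op 4 (modify f.txt): modified={a.txt, e.txt, f.txt, g.txt} staged={none}
After op 5 (git add f.txt): modified={a.txt, e.txt, g.txt} staged={f.txt}
After op 6 (modify d.txt): modified={a.txt, d.txt, e.txt, g.txt} staged={f.txt}
After op 7 (git reset f.txt): modified={a.txt, d.txt, e.txt, f.txt, g.txt} staged={none}
After op 8 (git add f.txt): modified={a.txt, d.txt, e.txt, g.txt} staged={f.txt}
After op 9 (git commit): modified={a.txt, d.txt, e.txt, g.txt} staged={none}
After op 10 (git add a.txt): modified={d.txt, e.txt, g.txt} staged={a.txt}
After op 11 (git reset a.txt): modified={a.txt, d.txt, e.txt, g.txt} staged={none}
After op 12 (modify b.txt): modified={a.txt, b.txt, d.txt, e.txt, g.txt} staged={none}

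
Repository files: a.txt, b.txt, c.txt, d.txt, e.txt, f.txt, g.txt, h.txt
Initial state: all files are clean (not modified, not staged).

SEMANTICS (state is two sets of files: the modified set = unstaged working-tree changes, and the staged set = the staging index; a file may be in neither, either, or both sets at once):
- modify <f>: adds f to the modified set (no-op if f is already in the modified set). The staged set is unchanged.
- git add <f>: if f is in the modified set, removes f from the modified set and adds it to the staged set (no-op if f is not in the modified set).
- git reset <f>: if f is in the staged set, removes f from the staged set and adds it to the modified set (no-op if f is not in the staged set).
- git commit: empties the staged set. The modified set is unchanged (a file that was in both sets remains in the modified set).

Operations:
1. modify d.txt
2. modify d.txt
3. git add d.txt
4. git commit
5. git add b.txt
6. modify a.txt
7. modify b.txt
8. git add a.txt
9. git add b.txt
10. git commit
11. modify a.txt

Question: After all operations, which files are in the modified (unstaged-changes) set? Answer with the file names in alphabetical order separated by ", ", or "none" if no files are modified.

Answer: a.txt

Derivation:
After op 1 (modify d.txt): modified={d.txt} staged={none}
After op 2 (modify d.txt): modified={d.txt} staged={none}
After op 3 (git add d.txt): modified={none} staged={d.txt}
After op 4 (git commit): modified={none} staged={none}
After op 5 (git add b.txt): modified={none} staged={none}
After op 6 (modify a.txt): modified={a.txt} staged={none}
After op 7 (modify b.txt): modified={a.txt, b.txt} staged={none}
After op 8 (git add a.txt): modified={b.txt} staged={a.txt}
After op 9 (git add b.txt): modified={none} staged={a.txt, b.txt}
After op 10 (git commit): modified={none} staged={none}
After op 11 (modify a.txt): modified={a.txt} staged={none}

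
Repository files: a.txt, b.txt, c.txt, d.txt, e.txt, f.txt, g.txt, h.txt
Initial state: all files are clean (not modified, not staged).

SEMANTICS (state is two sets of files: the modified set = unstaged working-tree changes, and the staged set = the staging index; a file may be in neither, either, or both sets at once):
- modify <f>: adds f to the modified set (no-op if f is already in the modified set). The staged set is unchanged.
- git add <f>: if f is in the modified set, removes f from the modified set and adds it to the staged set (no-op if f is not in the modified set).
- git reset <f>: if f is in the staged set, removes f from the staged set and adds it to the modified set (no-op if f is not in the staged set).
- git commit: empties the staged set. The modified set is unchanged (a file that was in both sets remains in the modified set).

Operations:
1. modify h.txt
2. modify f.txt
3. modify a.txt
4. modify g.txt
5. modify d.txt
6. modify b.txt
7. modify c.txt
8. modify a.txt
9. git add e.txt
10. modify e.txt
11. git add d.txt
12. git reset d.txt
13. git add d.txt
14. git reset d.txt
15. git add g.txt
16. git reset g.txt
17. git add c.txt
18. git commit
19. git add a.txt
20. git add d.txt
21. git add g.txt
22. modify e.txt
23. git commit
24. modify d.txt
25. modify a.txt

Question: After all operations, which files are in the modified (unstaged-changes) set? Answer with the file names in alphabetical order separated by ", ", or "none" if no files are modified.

After op 1 (modify h.txt): modified={h.txt} staged={none}
After op 2 (modify f.txt): modified={f.txt, h.txt} staged={none}
After op 3 (modify a.txt): modified={a.txt, f.txt, h.txt} staged={none}
After op 4 (modify g.txt): modified={a.txt, f.txt, g.txt, h.txt} staged={none}
After op 5 (modify d.txt): modified={a.txt, d.txt, f.txt, g.txt, h.txt} staged={none}
After op 6 (modify b.txt): modified={a.txt, b.txt, d.txt, f.txt, g.txt, h.txt} staged={none}
After op 7 (modify c.txt): modified={a.txt, b.txt, c.txt, d.txt, f.txt, g.txt, h.txt} staged={none}
After op 8 (modify a.txt): modified={a.txt, b.txt, c.txt, d.txt, f.txt, g.txt, h.txt} staged={none}
After op 9 (git add e.txt): modified={a.txt, b.txt, c.txt, d.txt, f.txt, g.txt, h.txt} staged={none}
After op 10 (modify e.txt): modified={a.txt, b.txt, c.txt, d.txt, e.txt, f.txt, g.txt, h.txt} staged={none}
After op 11 (git add d.txt): modified={a.txt, b.txt, c.txt, e.txt, f.txt, g.txt, h.txt} staged={d.txt}
After op 12 (git reset d.txt): modified={a.txt, b.txt, c.txt, d.txt, e.txt, f.txt, g.txt, h.txt} staged={none}
After op 13 (git add d.txt): modified={a.txt, b.txt, c.txt, e.txt, f.txt, g.txt, h.txt} staged={d.txt}
After op 14 (git reset d.txt): modified={a.txt, b.txt, c.txt, d.txt, e.txt, f.txt, g.txt, h.txt} staged={none}
After op 15 (git add g.txt): modified={a.txt, b.txt, c.txt, d.txt, e.txt, f.txt, h.txt} staged={g.txt}
After op 16 (git reset g.txt): modified={a.txt, b.txt, c.txt, d.txt, e.txt, f.txt, g.txt, h.txt} staged={none}
After op 17 (git add c.txt): modified={a.txt, b.txt, d.txt, e.txt, f.txt, g.txt, h.txt} staged={c.txt}
After op 18 (git commit): modified={a.txt, b.txt, d.txt, e.txt, f.txt, g.txt, h.txt} staged={none}
After op 19 (git add a.txt): modified={b.txt, d.txt, e.txt, f.txt, g.txt, h.txt} staged={a.txt}
After op 20 (git add d.txt): modified={b.txt, e.txt, f.txt, g.txt, h.txt} staged={a.txt, d.txt}
After op 21 (git add g.txt): modified={b.txt, e.txt, f.txt, h.txt} staged={a.txt, d.txt, g.txt}
After op 22 (modify e.txt): modified={b.txt, e.txt, f.txt, h.txt} staged={a.txt, d.txt, g.txt}
After op 23 (git commit): modified={b.txt, e.txt, f.txt, h.txt} staged={none}
After op 24 (modify d.txt): modified={b.txt, d.txt, e.txt, f.txt, h.txt} staged={none}
After op 25 (modify a.txt): modified={a.txt, b.txt, d.txt, e.txt, f.txt, h.txt} staged={none}

Answer: a.txt, b.txt, d.txt, e.txt, f.txt, h.txt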